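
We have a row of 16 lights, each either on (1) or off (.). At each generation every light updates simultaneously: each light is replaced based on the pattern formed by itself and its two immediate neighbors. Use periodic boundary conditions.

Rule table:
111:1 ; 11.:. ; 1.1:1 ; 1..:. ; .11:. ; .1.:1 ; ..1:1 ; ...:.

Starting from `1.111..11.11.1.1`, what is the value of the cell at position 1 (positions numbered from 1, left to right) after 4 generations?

.1.1..1..1..111.
1111.11.11.1.1..
.11.1..1..1111.1
1..11.11.1.11.11
position 1 holds 1

1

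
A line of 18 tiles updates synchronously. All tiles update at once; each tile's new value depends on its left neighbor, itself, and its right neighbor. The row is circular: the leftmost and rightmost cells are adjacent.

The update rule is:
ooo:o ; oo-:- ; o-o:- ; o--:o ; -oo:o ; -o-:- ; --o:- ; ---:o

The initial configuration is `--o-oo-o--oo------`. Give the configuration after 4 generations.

o---o---o-o-oooooo
-oo--oo-----oooooo
-o-o-o-oooo-ooooo-
-------ooo--oooo-o

-------ooo--oooo-o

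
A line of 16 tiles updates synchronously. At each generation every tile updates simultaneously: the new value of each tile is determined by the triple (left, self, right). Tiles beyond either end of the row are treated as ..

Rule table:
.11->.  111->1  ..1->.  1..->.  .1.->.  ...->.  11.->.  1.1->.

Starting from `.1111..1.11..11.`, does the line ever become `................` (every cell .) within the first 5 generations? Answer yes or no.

..11............
................
all cells are . at generation 2

yes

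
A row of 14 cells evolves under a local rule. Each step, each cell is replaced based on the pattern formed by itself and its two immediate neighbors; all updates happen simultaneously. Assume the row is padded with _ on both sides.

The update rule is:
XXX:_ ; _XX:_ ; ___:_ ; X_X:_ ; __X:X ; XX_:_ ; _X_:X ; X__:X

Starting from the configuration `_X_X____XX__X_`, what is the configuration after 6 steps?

_XXX_XX_XX_XXX

step 1: XX_XX__X__XXXX
step 2: _____XXXXX____
step 3: ____X_____X___
step 4: ___XXX___XXX__
step 5: __X___X_X___X_
step 6: _XXX_XX_XX_XXX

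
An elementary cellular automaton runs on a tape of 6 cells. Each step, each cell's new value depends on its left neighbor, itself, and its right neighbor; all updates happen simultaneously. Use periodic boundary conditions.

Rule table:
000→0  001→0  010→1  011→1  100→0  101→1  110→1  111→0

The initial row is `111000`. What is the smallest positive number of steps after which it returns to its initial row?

2

101000
111000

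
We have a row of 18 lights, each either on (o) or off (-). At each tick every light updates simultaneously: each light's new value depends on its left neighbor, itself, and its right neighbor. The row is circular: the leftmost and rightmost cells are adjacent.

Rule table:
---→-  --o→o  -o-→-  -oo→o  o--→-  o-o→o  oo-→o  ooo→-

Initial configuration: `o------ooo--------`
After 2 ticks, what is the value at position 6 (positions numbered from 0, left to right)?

o

------oo-o-------o
-----oooo-------o-
position 6 holds o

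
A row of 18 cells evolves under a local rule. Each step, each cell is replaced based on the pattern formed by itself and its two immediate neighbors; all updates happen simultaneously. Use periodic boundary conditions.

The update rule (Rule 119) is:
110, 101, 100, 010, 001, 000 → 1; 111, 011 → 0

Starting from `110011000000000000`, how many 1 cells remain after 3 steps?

16

011101111111111111
100110000000000001
111011111111111110
count of 1: 16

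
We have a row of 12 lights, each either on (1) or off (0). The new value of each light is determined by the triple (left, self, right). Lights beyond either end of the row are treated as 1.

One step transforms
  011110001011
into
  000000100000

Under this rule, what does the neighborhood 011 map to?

At position 1 the neighborhood is 011; the next row has 0 there.

0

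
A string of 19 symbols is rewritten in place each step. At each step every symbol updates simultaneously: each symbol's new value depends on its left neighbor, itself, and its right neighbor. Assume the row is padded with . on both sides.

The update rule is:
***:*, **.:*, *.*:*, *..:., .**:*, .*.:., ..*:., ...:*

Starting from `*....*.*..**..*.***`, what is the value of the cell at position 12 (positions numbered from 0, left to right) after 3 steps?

*

step 1: ..**..*...**...****
step 2: *.**....*.**.*.****
step 3: .***.**..****.*****
position 12 holds *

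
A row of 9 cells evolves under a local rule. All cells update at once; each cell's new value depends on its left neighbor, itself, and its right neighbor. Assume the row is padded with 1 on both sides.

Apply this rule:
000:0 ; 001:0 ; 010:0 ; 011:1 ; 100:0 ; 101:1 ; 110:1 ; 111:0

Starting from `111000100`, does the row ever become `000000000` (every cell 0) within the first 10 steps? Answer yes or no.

001000000
000000000
all cells are 0 at step 2

yes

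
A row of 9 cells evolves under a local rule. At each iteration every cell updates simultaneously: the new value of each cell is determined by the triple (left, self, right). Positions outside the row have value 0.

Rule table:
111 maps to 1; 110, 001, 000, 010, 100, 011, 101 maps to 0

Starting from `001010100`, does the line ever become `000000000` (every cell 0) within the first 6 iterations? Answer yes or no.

000000000
all cells are 0 at iteration 1

yes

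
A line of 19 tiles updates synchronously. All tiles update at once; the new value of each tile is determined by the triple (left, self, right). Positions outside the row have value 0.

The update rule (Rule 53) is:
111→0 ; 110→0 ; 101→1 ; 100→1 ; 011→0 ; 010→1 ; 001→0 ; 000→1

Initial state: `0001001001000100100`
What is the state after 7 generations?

1100101110110111111

generation 1: 1101101101110110111
generation 2: 0010010010001001000
generation 3: 1011011011101101111
generation 4: 1100100100010010000
generation 5: 0010110111011011111
generation 6: 1011001000100100000
generation 7: 1100101110110111111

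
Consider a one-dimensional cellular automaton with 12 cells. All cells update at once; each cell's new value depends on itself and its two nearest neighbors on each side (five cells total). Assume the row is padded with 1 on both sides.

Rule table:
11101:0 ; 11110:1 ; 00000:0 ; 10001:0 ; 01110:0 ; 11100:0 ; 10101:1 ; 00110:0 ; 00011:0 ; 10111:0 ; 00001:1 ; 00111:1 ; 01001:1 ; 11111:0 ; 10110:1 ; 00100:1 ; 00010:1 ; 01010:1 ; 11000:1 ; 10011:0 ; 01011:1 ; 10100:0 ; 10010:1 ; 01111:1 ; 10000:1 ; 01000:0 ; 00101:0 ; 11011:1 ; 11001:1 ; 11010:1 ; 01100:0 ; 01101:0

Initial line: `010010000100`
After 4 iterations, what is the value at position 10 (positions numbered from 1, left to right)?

iteration 1: 101110111110
iteration 2: 010001010101
iteration 3: 100010111110
iteration 4: 010101010101
position 10 holds 1

1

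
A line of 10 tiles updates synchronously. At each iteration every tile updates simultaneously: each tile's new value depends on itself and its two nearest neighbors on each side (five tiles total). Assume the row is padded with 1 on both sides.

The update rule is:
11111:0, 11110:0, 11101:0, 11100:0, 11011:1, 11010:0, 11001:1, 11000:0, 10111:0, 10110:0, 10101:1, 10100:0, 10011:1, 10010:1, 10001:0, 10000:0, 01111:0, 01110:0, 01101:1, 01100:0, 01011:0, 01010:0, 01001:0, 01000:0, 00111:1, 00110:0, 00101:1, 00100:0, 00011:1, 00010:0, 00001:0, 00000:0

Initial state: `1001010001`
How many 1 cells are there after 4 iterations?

0111000011
1000000110
0000001011
0000001000
count of 1: 1

1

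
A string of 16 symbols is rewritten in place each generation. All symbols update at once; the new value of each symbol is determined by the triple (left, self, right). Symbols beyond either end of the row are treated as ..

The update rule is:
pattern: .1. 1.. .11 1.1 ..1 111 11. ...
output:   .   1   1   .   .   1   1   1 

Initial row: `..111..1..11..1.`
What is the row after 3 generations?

1.1111..1.111..1
..11111...1111..
1.1111111.111111

1.1111111.111111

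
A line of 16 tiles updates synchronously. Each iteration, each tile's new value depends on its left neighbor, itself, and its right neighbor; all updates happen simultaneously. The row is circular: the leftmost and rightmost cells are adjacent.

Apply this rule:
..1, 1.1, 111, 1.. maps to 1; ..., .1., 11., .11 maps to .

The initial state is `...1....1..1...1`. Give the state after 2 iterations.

.1.1.11.1..1.1.1

1.1.1..1.11.1.1.
.1.1.11.1..1.1.1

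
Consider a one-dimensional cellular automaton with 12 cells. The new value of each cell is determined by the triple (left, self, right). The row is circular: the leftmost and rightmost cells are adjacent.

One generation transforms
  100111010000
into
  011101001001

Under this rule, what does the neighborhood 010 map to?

0

At position 0 the neighborhood is 010; the next row has 0 there.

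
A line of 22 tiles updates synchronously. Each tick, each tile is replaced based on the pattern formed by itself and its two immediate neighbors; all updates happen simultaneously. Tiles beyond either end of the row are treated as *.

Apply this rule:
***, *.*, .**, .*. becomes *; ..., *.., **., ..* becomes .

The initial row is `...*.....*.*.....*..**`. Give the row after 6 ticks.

tick 1: ...*.....***.....*..**
tick 2: ...*.....**......*..**
tick 3: ...*.....*.......*..**
tick 4: ...*.....*.......*..**  (fixed point — unchanged through tick 6)

...*.....*.......*..**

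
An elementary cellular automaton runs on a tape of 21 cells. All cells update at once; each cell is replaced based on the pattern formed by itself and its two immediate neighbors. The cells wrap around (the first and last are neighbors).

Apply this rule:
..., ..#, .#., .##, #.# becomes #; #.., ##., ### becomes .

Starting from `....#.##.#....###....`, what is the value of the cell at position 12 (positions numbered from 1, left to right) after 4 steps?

#######.##.####...###
.......##.##....###..
########.##..####...#
........##..##....###
position 12 holds .

.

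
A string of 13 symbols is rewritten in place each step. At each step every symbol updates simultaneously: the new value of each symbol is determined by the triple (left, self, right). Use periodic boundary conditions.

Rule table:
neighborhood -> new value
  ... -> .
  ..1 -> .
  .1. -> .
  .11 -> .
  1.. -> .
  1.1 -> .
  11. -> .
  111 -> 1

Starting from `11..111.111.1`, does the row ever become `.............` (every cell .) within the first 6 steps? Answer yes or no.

1....1...1...
.............
all cells are . at step 2

yes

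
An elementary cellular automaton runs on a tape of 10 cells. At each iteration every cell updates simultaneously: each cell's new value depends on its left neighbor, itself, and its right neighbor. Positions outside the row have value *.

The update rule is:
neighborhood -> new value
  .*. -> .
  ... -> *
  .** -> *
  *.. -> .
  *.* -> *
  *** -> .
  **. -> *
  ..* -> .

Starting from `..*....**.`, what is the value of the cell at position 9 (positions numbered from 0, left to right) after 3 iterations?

....**.***
.**.****..
*****..*..
position 9 holds .

.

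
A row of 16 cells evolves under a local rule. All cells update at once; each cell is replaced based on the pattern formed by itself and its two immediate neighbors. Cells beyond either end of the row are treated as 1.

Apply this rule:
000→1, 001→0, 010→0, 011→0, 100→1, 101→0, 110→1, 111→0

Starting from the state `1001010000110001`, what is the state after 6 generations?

1000110001100010

1100001110011100
0111100011000110
0000111001110010
1110001100011000
0011100111001110
1000110001100010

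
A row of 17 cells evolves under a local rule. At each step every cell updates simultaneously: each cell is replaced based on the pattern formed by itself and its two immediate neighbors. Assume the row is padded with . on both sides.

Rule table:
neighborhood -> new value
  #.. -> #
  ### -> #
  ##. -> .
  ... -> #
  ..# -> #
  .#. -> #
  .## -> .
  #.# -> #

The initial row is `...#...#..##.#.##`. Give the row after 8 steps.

##########..###..
.########.##.#.##
#.######.#..###..
##.####.####.#.##
..#.##.#.##.###..
####..###..#.#.##
.##.##.#.######..
#..#..###.####.##

#..#..###.####.##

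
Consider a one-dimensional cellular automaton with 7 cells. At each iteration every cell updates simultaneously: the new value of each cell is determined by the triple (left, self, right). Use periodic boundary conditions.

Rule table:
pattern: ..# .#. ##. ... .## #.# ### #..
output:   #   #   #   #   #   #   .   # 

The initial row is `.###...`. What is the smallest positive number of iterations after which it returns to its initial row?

2

##.####
.###...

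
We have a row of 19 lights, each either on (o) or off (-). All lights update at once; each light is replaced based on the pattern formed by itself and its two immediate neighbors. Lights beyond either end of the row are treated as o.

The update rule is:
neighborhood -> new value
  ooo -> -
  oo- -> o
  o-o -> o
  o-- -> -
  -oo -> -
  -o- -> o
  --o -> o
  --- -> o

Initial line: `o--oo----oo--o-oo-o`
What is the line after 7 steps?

o-o-o-ooo-o-ooo-oo-
oooooo--oooo--oo-oo
-----o-o---o-o-oo--
-ooooooo-oooooo-o-o
o------oo-----oooo-
o-ooooo-o-oooo---oo
oo----oooo---o-oo--

oo----oooo---o-oo--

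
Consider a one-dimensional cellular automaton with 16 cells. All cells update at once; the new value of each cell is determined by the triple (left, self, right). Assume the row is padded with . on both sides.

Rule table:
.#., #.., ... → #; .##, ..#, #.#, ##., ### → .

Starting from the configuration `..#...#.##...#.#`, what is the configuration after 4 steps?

step 1: #.###.#...##.#.#
step 2: #.....###....#.#
step 3: #####....###.#.#
step 4: .....###.....#.#

.....###.....#.#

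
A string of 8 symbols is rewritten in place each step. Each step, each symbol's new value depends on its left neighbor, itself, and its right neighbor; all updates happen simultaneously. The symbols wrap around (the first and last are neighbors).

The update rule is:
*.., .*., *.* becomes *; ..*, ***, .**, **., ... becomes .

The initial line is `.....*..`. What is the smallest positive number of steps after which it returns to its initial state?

8

.....**.
.......*
*......*
.*......
.**.....
...*....
...**...
.....*..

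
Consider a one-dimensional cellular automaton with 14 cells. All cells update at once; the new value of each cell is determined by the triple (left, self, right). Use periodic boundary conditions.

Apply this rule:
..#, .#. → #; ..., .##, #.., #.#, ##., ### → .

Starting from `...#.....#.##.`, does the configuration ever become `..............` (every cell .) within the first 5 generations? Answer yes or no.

..##....##....
.#.....#......
##....##......
.....#.......#
....##......##
generation 5 is ....##......##, still not uniform .

no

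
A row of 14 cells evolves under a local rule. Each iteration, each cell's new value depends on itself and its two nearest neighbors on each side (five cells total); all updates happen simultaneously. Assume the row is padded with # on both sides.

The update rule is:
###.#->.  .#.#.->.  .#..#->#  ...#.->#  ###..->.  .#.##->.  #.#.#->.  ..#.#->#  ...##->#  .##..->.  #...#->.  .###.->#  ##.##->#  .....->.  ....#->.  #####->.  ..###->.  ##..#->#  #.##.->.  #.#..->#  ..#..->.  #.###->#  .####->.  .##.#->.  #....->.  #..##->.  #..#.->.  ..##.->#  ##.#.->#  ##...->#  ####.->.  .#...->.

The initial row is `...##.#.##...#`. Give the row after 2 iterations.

.#..##...##...

iteration 1: #.##.#....#.#.
iteration 2: .#..##...##...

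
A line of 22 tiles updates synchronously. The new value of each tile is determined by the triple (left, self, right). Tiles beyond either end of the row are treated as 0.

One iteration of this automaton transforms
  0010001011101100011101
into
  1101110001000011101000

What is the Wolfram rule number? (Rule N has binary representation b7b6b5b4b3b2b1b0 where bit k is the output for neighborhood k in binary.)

147

position 9: 111 → 1  (bit 7 = 1)
position 10: 110 → 0  (bit 6 = 0)
position 7: 101 → 0  (bit 5 = 0)
position 3: 100 → 1  (bit 4 = 1)
position 8: 011 → 0  (bit 3 = 0)
position 2: 010 → 0  (bit 2 = 0)
position 1: 001 → 1  (bit 1 = 1)
position 0: 000 → 1  (bit 0 = 1)
bits b7..b0 = 10010011 = 147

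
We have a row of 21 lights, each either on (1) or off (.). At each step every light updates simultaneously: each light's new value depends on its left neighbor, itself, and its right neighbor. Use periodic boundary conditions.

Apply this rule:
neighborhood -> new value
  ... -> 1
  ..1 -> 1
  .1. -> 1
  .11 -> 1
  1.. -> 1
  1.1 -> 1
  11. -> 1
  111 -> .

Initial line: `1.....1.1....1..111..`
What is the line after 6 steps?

................111..

step 1: 11111111111111111.111
step 2: ................111..
step 3: 11111111111111111.111  (repeats step 1; period 2)
step 6: ................111..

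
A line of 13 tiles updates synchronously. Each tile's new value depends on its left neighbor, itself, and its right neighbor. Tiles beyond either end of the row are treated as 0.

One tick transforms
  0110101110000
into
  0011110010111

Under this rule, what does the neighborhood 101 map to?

At position 3 the neighborhood is 101; the next row has 1 there.

1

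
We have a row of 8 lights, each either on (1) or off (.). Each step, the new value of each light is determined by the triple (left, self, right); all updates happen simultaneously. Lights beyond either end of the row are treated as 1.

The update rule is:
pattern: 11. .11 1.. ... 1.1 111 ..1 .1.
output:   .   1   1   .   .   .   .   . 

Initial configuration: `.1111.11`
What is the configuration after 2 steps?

.1....1.
..1.....

..1.....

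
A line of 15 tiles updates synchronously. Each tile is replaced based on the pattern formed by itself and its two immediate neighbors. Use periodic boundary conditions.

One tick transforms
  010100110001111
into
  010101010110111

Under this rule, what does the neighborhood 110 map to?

1

At position 7 the neighborhood is 110; the next row has 1 there.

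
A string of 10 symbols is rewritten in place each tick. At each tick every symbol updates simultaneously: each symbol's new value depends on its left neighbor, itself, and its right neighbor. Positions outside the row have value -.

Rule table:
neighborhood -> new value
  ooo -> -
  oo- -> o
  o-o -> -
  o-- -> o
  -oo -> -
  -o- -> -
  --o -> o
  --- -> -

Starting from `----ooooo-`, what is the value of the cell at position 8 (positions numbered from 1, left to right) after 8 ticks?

tick 1: ---o----oo
tick 2: --o-o--o-o
tick 3: -o---oo---
tick 4: o-o-o-oo--
tick 5: -------oo-
tick 6: ------o-oo
tick 7: -----o---o
tick 8: ----o-o-o-
position 8 holds -

-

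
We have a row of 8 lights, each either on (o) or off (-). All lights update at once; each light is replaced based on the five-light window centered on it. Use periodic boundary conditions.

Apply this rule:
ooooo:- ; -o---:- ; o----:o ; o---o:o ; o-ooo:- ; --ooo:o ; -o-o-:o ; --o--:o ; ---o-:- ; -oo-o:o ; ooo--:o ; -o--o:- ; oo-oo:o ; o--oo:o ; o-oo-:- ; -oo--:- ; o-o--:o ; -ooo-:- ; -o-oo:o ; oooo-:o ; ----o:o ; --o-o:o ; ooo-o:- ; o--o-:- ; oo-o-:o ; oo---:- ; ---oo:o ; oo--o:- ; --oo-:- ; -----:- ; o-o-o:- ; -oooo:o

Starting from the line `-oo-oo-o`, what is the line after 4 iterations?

oo-o-oo-

iteration 1: o-oo-oo-
iteration 2: -o-oo-oo
iteration 3: o-o-oo-o
iteration 4: oo-o-oo-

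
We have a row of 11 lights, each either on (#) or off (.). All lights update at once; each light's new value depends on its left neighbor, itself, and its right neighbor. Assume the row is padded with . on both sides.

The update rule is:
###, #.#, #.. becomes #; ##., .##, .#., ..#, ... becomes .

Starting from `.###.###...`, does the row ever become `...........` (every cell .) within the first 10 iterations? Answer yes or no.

iteration 1: ..#.#.#.#..
iteration 2: ...#.#.#.#.
iteration 3: ....#.#.#.#
iteration 4: .....#.#.#.
iteration 5: ......#.#.#
iteration 6: .......#.#.
iteration 7: ........#.#
iteration 8: .........#.
iteration 9: ..........#
iteration 10: ...........
all cells are . at iteration 10

yes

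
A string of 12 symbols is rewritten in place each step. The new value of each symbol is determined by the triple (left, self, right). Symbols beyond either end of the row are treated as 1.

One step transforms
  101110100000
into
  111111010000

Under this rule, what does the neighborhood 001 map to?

At position 11 the neighborhood is 001; the next row has 0 there.

0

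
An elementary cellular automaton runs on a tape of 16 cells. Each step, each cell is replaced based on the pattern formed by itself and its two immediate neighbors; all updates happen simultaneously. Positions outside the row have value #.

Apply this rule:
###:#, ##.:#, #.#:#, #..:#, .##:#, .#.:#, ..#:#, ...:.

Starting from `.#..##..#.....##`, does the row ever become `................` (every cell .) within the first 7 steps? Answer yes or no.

##########...###
###########.####
################
################  (fixed point — unchanged through step 7)
step 7 is ################, still not uniform .

no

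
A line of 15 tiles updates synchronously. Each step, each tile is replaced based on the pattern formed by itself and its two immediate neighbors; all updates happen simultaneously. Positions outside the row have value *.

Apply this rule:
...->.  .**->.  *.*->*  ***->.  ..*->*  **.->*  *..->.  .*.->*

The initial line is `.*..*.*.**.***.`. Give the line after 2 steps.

**.*****.**..**
.**....**.*.*..

.**....**.*.*..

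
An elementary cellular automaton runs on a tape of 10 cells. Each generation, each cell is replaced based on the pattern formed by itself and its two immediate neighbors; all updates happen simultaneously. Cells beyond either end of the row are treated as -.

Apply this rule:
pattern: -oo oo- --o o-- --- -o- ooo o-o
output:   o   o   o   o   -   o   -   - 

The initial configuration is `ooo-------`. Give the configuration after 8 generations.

o-oo------
o-ooo-----
o-o-oo----
o-o-ooo---
o-o-o-oo--
o-o-o-ooo-
o-o-o-o-oo
o-o-o-o-oo

o-o-o-o-oo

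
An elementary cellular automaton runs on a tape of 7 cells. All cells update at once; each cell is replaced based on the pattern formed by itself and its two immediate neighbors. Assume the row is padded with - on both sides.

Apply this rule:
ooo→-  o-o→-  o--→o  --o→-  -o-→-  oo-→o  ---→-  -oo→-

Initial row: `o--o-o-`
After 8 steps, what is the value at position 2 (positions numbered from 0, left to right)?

-

-o----o
--o----
---o---
----o--
-----o-
------o
-------
-------
position 2 holds -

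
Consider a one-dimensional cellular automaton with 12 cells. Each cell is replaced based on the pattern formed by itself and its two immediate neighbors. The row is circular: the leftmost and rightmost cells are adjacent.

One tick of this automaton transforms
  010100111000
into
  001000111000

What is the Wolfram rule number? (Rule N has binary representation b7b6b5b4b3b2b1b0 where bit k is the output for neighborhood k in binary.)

position 7: 111 → 1  (bit 7 = 1)
position 8: 110 → 1  (bit 6 = 1)
position 2: 101 → 1  (bit 5 = 1)
position 4: 100 → 0  (bit 4 = 0)
position 6: 011 → 1  (bit 3 = 1)
position 1: 010 → 0  (bit 2 = 0)
position 0: 001 → 0  (bit 1 = 0)
position 10: 000 → 0  (bit 0 = 0)
bits b7..b0 = 11101000 = 232

232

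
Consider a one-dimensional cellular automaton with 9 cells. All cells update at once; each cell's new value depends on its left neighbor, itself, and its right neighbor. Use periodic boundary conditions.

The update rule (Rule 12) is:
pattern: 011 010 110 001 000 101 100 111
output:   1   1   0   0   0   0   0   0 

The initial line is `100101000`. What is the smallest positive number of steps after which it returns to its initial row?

100101000

1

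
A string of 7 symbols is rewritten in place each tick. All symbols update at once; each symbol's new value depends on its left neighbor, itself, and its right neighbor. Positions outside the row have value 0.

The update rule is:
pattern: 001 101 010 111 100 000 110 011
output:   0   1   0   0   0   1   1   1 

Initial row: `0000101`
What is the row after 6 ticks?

1010000

1110010
1010000
0100111
0000101  (repeats tick 0; period 4)
tick 6: 1010000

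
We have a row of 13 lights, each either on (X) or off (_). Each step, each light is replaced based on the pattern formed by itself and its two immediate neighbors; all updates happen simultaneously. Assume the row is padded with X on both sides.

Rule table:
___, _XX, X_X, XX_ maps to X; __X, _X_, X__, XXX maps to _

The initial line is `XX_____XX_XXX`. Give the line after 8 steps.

XX_X___X_XX__

_X_XXX_XXXX__
X_XX_XXX__X__
XXXXXX_X_____
_____XX__XXX_
_XXX_XX__X_XX
XX_XXXX___XX_
_XXX__X_X_XXX
XX_X___X_XX__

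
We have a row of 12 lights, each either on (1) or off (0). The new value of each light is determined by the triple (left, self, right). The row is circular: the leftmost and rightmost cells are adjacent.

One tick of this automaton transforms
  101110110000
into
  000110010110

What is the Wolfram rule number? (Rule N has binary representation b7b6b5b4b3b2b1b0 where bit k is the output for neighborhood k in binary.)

193

position 3: 111 → 1  (bit 7 = 1)
position 4: 110 → 1  (bit 6 = 1)
position 1: 101 → 0  (bit 5 = 0)
position 8: 100 → 0  (bit 4 = 0)
position 2: 011 → 0  (bit 3 = 0)
position 0: 010 → 0  (bit 2 = 0)
position 11: 001 → 0  (bit 1 = 0)
position 9: 000 → 1  (bit 0 = 1)
bits b7..b0 = 11000001 = 193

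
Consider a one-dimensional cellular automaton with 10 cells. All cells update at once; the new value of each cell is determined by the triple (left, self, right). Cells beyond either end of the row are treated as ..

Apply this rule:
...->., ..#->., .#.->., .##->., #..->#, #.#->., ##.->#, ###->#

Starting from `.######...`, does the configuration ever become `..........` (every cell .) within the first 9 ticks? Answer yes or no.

..######..
...######.
....######
.....#####
......####
.......###
........##
.........#
..........
all cells are . at tick 9

yes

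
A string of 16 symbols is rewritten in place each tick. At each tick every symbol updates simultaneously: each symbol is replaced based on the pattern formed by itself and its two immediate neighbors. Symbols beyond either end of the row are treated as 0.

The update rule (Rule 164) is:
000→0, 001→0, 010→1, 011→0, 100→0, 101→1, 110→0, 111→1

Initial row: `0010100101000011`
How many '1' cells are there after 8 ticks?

0011100111000000
0001000010000000
0001000010000000  (fixed point — unchanged through tick 8)
count of 1: 2

2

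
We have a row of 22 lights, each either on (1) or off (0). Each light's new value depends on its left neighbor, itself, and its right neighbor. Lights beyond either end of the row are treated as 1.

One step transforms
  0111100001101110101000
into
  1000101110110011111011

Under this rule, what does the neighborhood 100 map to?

0

At position 5 the neighborhood is 100; the next row has 0 there.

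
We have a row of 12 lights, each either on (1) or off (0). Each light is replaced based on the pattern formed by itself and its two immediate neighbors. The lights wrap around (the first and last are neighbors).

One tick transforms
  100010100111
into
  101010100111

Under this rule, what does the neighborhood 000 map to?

At position 2 the neighborhood is 000; the next row has 1 there.

1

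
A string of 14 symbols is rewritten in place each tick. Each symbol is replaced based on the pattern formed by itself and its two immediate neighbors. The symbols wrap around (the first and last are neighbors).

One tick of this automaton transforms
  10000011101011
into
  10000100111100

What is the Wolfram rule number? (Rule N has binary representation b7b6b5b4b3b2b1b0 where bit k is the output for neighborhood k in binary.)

position 7: 111 → 0  (bit 7 = 0)
position 0: 110 → 1  (bit 6 = 1)
position 9: 101 → 1  (bit 5 = 1)
position 1: 100 → 0  (bit 4 = 0)
position 6: 011 → 0  (bit 3 = 0)
position 10: 010 → 1  (bit 2 = 1)
position 5: 001 → 1  (bit 1 = 1)
position 2: 000 → 0  (bit 0 = 0)
bits b7..b0 = 01100110 = 102

102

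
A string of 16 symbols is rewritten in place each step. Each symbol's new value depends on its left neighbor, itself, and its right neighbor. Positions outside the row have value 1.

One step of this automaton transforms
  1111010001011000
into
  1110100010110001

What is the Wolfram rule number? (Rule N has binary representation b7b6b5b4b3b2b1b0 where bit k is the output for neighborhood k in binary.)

position 0: 111 → 1  (bit 7 = 1)
position 3: 110 → 0  (bit 6 = 0)
position 4: 101 → 1  (bit 5 = 1)
position 6: 100 → 0  (bit 4 = 0)
position 11: 011 → 1  (bit 3 = 1)
position 5: 010 → 0  (bit 2 = 0)
position 8: 001 → 1  (bit 1 = 1)
position 7: 000 → 0  (bit 0 = 0)
bits b7..b0 = 10101010 = 170

170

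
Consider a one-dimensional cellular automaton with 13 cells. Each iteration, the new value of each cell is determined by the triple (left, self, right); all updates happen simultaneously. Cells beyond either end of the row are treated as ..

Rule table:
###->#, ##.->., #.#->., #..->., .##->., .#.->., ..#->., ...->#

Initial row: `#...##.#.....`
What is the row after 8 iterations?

###.......#..

iteration 1: ..#......####
iteration 2: #...####..##.
iteration 3: ..#..##......
iteration 4: #.......#####
iteration 5: ..#####..###.
iteration 6: #..###....#..
iteration 7: ....#..##...#
iteration 8: ###.......#..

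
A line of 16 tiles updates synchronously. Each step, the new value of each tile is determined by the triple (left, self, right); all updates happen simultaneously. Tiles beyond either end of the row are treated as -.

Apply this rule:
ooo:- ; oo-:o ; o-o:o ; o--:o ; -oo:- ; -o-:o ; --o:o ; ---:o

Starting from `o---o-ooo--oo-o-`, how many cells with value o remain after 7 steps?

13

oooooo--ooo-oooo
-----ooo--oo---o
ooooo--ooo-ooooo
----ooo--oo----o
oooo--ooo-oooooo
---ooo--oo-----o
ooo--ooo-ooooooo
count of o: 13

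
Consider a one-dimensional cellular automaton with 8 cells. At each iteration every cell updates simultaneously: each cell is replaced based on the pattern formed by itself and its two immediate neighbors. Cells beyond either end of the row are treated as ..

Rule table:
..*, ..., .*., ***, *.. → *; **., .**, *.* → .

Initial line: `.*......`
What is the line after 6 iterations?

********
.******.
*.****.*
*..**..*
***..***
.*.**.*.

.*.**.*.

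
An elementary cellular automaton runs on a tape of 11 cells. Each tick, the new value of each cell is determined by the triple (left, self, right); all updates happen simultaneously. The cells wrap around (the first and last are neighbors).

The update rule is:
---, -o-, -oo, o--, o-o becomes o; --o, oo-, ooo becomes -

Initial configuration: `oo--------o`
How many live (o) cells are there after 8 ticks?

--ooooooo-o
o-o------oo
-ooooooo-o-
-o------ooo
ooooooo-o--
o------ooo-
oooooo-o--o
------ooo-o
count of o: 4

4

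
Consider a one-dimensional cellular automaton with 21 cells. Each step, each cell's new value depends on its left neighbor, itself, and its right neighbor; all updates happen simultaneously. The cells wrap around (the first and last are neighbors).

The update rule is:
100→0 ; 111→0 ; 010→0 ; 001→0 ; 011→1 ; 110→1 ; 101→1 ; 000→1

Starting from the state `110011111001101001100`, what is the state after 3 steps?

step 1: 110010001001110001100
step 2: 110000100001010101100
step 3: 110110001100101011100

110110001100101011100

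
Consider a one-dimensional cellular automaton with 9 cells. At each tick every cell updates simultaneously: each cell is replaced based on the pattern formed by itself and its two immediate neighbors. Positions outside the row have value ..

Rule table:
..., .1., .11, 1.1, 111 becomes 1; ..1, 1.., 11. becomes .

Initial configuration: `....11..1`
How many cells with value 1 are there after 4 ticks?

7

111.1...1
11.11.1.1
1.11.1111
111.1111.
count of 1: 7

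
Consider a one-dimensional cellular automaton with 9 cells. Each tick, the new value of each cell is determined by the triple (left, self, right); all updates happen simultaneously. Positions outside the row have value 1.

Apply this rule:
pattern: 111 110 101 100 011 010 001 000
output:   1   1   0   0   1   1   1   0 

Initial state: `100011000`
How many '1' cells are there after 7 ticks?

7

100111001
101111011
101111011  (fixed point — unchanged through tick 7)
count of 1: 7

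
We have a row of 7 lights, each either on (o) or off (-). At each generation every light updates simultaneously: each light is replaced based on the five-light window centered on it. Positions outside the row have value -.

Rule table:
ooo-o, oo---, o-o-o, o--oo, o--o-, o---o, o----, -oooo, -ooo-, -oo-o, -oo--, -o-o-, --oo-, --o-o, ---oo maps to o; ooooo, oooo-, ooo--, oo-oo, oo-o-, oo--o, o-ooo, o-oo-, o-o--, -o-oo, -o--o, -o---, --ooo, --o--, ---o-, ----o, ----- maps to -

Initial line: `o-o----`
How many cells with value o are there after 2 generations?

4

oo--o--
oo-o--o
count of o: 4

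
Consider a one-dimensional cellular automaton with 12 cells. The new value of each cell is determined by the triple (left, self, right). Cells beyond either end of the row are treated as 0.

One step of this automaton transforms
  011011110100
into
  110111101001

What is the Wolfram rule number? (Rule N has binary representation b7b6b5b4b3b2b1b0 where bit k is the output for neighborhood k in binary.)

171

position 5: 111 → 1  (bit 7 = 1)
position 2: 110 → 0  (bit 6 = 0)
position 3: 101 → 1  (bit 5 = 1)
position 10: 100 → 0  (bit 4 = 0)
position 1: 011 → 1  (bit 3 = 1)
position 9: 010 → 0  (bit 2 = 0)
position 0: 001 → 1  (bit 1 = 1)
position 11: 000 → 1  (bit 0 = 1)
bits b7..b0 = 10101011 = 171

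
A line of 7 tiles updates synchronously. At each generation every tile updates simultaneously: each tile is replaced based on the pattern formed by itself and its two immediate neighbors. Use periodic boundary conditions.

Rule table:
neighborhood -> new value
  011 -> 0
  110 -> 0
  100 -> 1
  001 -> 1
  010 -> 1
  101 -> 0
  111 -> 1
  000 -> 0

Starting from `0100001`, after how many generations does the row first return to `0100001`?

generation 1: 0110011
generation 2: 0001100
generation 3: 0010010
generation 4: 0111111
generation 5: 0011110
generation 6: 0101101
generation 7: 0100001

7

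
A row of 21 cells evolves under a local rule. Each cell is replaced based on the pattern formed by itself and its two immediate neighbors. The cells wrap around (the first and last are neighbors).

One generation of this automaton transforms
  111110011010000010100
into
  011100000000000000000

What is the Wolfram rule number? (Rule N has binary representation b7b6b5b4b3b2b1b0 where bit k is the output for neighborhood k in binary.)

128

position 1: 111 → 1  (bit 7 = 1)
position 4: 110 → 0  (bit 6 = 0)
position 9: 101 → 0  (bit 5 = 0)
position 5: 100 → 0  (bit 4 = 0)
position 0: 011 → 0  (bit 3 = 0)
position 10: 010 → 0  (bit 2 = 0)
position 6: 001 → 0  (bit 1 = 0)
position 12: 000 → 0  (bit 0 = 0)
bits b7..b0 = 10000000 = 128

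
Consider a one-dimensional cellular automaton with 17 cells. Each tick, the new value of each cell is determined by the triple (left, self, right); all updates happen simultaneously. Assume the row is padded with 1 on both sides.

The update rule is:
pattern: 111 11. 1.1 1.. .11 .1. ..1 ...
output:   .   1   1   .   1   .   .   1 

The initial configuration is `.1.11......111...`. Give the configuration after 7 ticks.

1.111.1111.1.1.1.
111.111..11.1.1.1
..111.1..111.1.11
..1.11...1.11.11.
...111.1..1111111
.1.1.11...1......
1.1.111.1...1111.

1.1.111.1...1111.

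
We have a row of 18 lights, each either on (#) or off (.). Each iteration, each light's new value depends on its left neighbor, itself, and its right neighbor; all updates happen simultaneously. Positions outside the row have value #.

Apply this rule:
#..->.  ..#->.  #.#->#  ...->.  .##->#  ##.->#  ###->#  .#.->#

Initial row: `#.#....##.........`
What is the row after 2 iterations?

###....##.........

###....##.........
###....##.........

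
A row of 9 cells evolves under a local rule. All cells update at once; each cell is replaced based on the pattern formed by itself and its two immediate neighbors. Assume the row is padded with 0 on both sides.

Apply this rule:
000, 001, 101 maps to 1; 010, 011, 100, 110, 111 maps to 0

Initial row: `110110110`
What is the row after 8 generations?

generation 1: 001001000
generation 2: 110010011
generation 3: 000100100
generation 4: 111001001
generation 5: 000010010
generation 6: 111100100
generation 7: 000001001
generation 8: 111110010

111110010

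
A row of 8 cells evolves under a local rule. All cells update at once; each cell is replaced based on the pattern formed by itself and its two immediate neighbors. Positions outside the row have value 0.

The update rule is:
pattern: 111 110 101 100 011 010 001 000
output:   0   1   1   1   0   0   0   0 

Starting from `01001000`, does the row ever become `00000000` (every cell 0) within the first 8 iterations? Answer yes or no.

yes

00100100
00010010
00001001
00000100
00000010
00000001
00000000
all cells are 0 at iteration 7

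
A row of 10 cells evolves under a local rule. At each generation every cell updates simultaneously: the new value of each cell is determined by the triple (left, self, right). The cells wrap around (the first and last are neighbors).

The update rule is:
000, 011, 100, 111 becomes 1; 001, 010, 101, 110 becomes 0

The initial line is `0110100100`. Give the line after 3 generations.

0100010011
0011001010
1010100001

1010100001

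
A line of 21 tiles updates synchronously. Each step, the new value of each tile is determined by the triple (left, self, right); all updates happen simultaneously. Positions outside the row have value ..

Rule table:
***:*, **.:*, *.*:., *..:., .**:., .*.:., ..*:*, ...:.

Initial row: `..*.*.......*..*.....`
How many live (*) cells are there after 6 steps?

.*.........*..*......
*.........*..*.......
.........*..*........
........*..*.........
.......*..*..........
......*..*...........
count of *: 2

2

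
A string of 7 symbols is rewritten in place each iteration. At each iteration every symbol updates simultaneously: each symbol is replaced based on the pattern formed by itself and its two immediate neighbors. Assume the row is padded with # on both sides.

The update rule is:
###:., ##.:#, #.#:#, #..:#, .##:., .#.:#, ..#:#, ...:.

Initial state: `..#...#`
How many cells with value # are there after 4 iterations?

iteration 1: ####.#.
iteration 2: ...####
iteration 3: #.#....
iteration 4: ####..#
count of #: 5

5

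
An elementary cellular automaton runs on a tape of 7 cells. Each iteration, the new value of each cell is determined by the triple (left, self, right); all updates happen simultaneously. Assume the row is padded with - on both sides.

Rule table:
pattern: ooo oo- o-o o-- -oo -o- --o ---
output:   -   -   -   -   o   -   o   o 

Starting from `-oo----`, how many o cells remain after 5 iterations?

oo--ooo
o--oo--
--oo--o
ooo--o-
o---o--
count of o: 2

2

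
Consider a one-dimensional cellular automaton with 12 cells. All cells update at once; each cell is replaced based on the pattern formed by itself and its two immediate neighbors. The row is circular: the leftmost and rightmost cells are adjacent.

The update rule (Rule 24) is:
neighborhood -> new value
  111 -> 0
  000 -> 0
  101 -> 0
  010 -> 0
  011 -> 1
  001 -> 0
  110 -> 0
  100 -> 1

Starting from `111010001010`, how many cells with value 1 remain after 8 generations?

2

100001000000
010000100000
001000010000
000100001000
000010000100
000001000010
000000100001
100000010000
count of 1: 2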